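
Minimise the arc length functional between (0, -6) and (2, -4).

Arc-length functional: J[y] = ∫ sqrt(1 + (y')^2) dx.
Lagrangian L = sqrt(1 + (y')^2) has no explicit y dependence, so ∂L/∂y = 0 and the Euler-Lagrange equation gives
    d/dx( y' / sqrt(1 + (y')^2) ) = 0  ⇒  y' / sqrt(1 + (y')^2) = const.
Hence y' is constant, so y(x) is affine.
Fitting the endpoints (0, -6) and (2, -4):
    slope m = ((-4) − (-6)) / (2 − 0) = 1,
    intercept c = (-6) − m·0 = -6.
Extremal: y(x) = x - 6.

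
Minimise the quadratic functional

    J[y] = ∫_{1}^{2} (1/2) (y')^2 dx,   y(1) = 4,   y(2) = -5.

The Lagrangian is L = (1/2) (y')^2.
Compute ∂L/∂y = 0, ∂L/∂y' = y'.
The Euler-Lagrange equation d/dx(∂L/∂y') − ∂L/∂y = 0 reduces to
    y'' = 0.
Its general solution is
    y(x) = A x + B,
with A, B fixed by the endpoint conditions.
Applying the endpoint conditions y(1) = 4 and y(2) = -5: solve A·1 + B = 4 and A·2 + B = -5. Subtracting gives A(2 − 1) = -5 − 4, so A = -9, and B = 4 − A·1 = 13. Therefore
    y(x) = -9 x + 13.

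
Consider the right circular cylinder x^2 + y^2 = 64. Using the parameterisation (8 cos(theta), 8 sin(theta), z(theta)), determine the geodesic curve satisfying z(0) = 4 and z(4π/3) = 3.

Parameterise the cylinder of radius R = 8 as
    r(θ) = (8 cos θ, 8 sin θ, z(θ)).
The arc-length element is
    ds = sqrt(64 + (dz/dθ)^2) dθ,
so the Lagrangian is L = sqrt(64 + z'^2).
L depends on z' only, not on z or θ, so ∂L/∂z = 0 and
    ∂L/∂z' = z' / sqrt(64 + z'^2).
The Euler-Lagrange equation gives
    d/dθ( z' / sqrt(64 + z'^2) ) = 0,
so z' is constant. Integrating once:
    z(θ) = a θ + b,
a helix on the cylinder (a straight line when the cylinder is unrolled). The constants a, b are determined by the endpoint conditions.
With endpoint conditions z(0) = 4 and z(4π/3) = 3: from z(0) = b we get b = 4, and a·4π/3 + 4 = 3 gives a = -3/(4π), so
    z(θ) = (-3/(4π)) θ + 4.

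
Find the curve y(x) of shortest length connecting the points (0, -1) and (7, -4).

Arc-length functional: J[y] = ∫ sqrt(1 + (y')^2) dx.
Lagrangian L = sqrt(1 + (y')^2) has no explicit y dependence, so ∂L/∂y = 0 and the Euler-Lagrange equation gives
    d/dx( y' / sqrt(1 + (y')^2) ) = 0  ⇒  y' / sqrt(1 + (y')^2) = const.
Hence y' is constant, so y(x) is affine.
Fitting the endpoints (0, -1) and (7, -4):
    slope m = ((-4) − (-1)) / (7 − 0) = -3/7,
    intercept c = (-1) − m·0 = -1.
Extremal: y(x) = (-3/7) x - 1.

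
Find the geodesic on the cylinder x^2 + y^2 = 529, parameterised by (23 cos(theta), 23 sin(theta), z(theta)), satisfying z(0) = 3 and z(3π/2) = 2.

Parameterise the cylinder of radius R = 23 as
    r(θ) = (23 cos θ, 23 sin θ, z(θ)).
The arc-length element is
    ds = sqrt(529 + (dz/dθ)^2) dθ,
so the Lagrangian is L = sqrt(529 + z'^2).
L depends on z' only, not on z or θ, so ∂L/∂z = 0 and
    ∂L/∂z' = z' / sqrt(529 + z'^2).
The Euler-Lagrange equation gives
    d/dθ( z' / sqrt(529 + z'^2) ) = 0,
so z' is constant. Integrating once:
    z(θ) = a θ + b,
a helix on the cylinder (a straight line when the cylinder is unrolled). The constants a, b are determined by the endpoint conditions.
With endpoint conditions z(0) = 3 and z(3π/2) = 2: from z(0) = b we get b = 3, and a·3π/2 + 3 = 2 gives a = -2/(3π), so
    z(θ) = (-2/(3π)) θ + 3.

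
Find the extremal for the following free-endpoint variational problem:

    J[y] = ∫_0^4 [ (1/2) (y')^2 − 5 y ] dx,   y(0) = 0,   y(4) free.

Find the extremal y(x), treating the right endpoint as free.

The Lagrangian L = (1/2) (y')^2 − 5 y gives
    ∂L/∂y = −5,   ∂L/∂y' = y'.
Euler-Lagrange: d/dx(y') − (−5) = 0, i.e. y'' + 5 = 0, so
    y(x) = −(5/2) x^2 + C1 x + C2.
Fixed left endpoint y(0) = 0 ⇒ C2 = 0.
The right endpoint x = 4 is free, so the natural (transversality) condition is ∂L/∂y' |_{x=4} = 0, i.e. y'(4) = 0.
Compute y'(x) = −5 x + C1, so y'(4) = −20 + C1 = 0 ⇒ C1 = 20.
Therefore the extremal is
    y(x) = −(5/2) x^2 + 20 x.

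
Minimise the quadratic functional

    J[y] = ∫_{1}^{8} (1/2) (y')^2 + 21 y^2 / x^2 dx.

The Lagrangian is L = (1/2) (y')^2 + 21 y^2 / x^2.
Compute ∂L/∂y = 42y/x^2, ∂L/∂y' = y'.
The Euler-Lagrange equation d/dx(∂L/∂y') − ∂L/∂y = 0 reduces to
    y'' − 42/x^2 · y = 0  (x > 0).
Its general solution is
    y(x) = A x^7 + B x^(-6),
with A, B fixed by the endpoint conditions.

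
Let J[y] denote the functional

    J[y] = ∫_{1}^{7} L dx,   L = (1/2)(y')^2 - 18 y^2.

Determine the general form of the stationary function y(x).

The Lagrangian is L = (1/2)(y')^2 - 18 y^2.
∂L/∂y = -36y.
∂L/∂y' = y'.
The Euler-Lagrange equation d/dx(∂L/∂y') − ∂L/∂y = 0 becomes:
    y'' + 36 y = 0
General solution: y(x) = A sin(6x) + B cos(6x), where A and B are arbitrary constants fixed by the endpoint conditions.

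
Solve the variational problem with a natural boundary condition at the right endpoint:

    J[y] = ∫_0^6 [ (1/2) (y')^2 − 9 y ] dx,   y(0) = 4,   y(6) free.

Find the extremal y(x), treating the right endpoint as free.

The Lagrangian L = (1/2) (y')^2 − 9 y gives
    ∂L/∂y = −9,   ∂L/∂y' = y'.
Euler-Lagrange: d/dx(y') − (−9) = 0, i.e. y'' + 9 = 0, so
    y(x) = −(9/2) x^2 + C1 x + C2.
Fixed left endpoint y(0) = 4 ⇒ C2 = 4.
The right endpoint x = 6 is free, so the natural (transversality) condition is ∂L/∂y' |_{x=6} = 0, i.e. y'(6) = 0.
Compute y'(x) = −9 x + C1, so y'(6) = −54 + C1 = 0 ⇒ C1 = 54.
Therefore the extremal is
    y(x) = −(9/2) x^2 + 54 x + 4.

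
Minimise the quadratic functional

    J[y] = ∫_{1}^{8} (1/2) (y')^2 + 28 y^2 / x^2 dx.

The Lagrangian is L = (1/2) (y')^2 + 28 y^2 / x^2.
Compute ∂L/∂y = 56y/x^2, ∂L/∂y' = y'.
The Euler-Lagrange equation d/dx(∂L/∂y') − ∂L/∂y = 0 reduces to
    y'' − 56/x^2 · y = 0  (x > 0).
Its general solution is
    y(x) = A x^8 + B x^(-7),
with A, B fixed by the endpoint conditions.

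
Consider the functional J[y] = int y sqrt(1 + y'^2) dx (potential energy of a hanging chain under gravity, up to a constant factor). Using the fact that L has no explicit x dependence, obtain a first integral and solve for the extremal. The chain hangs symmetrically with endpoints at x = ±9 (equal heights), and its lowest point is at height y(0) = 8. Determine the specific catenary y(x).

The Lagrangian L(y, y') = y sqrt(1 + y'^2) has no explicit x dependence, so the Beltrami identity applies:
    L − y' ∂L/∂y' = C.
Compute ∂L/∂y' = y · y' / sqrt(1 + y'^2). Then
    L − y' ∂L/∂y'
    = y sqrt(1 + y'^2) − y · y'^2 / sqrt(1 + y'^2)
    = y (1 + y'^2 − y'^2) / sqrt(1 + y'^2)
    = y / sqrt(1 + y'^2) = C.
Squaring gives y^2 = C^2 (1 + y'^2), i.e.
    y'^2 = y^2 / C^2 − 1.
Separating variables,
    dy / sqrt(y^2 − C^2) = dx / C,
and integrating gives arccosh(y / C) = (x − a)/C, so
    y(x) = C cosh((x − a)/C),
the catenary. The constants C and a are fixed by the two endpoint conditions (and, for the hanging-chain problem, the length constraint selects C).
Now fit the given data. The endpoints x = ±9 are symmetric at equal height, so the catenary is even about its minimum: a = 0 and y(x) = C cosh(x/C). The lowest point is y(0) = C cosh(0) = C, and we are told y(0) = 8, so C = 8. Therefore
    y(x) = 8 cosh(x/8),
and at the endpoints
    y(±9) = 8 cosh(9/8).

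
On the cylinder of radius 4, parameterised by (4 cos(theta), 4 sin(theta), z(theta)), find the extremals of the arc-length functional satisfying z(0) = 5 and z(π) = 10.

Parameterise the cylinder of radius R = 4 as
    r(θ) = (4 cos θ, 4 sin θ, z(θ)).
The arc-length element is
    ds = sqrt(16 + (dz/dθ)^2) dθ,
so the Lagrangian is L = sqrt(16 + z'^2).
L depends on z' only, not on z or θ, so ∂L/∂z = 0 and
    ∂L/∂z' = z' / sqrt(16 + z'^2).
The Euler-Lagrange equation gives
    d/dθ( z' / sqrt(16 + z'^2) ) = 0,
so z' is constant. Integrating once:
    z(θ) = a θ + b,
a helix on the cylinder (a straight line when the cylinder is unrolled). The constants a, b are determined by the endpoint conditions.
With endpoint conditions z(0) = 5 and z(π) = 10: from z(0) = b we get b = 5, and a·π + 5 = 10 gives a = 5/π, so
    z(θ) = (5/π) θ + 5.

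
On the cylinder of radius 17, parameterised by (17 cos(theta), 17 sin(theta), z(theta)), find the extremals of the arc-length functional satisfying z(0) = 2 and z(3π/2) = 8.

Parameterise the cylinder of radius R = 17 as
    r(θ) = (17 cos θ, 17 sin θ, z(θ)).
The arc-length element is
    ds = sqrt(289 + (dz/dθ)^2) dθ,
so the Lagrangian is L = sqrt(289 + z'^2).
L depends on z' only, not on z or θ, so ∂L/∂z = 0 and
    ∂L/∂z' = z' / sqrt(289 + z'^2).
The Euler-Lagrange equation gives
    d/dθ( z' / sqrt(289 + z'^2) ) = 0,
so z' is constant. Integrating once:
    z(θ) = a θ + b,
a helix on the cylinder (a straight line when the cylinder is unrolled). The constants a, b are determined by the endpoint conditions.
With endpoint conditions z(0) = 2 and z(3π/2) = 8: from z(0) = b we get b = 2, and a·3π/2 + 2 = 8 gives a = 4/π, so
    z(θ) = (4/π) θ + 2.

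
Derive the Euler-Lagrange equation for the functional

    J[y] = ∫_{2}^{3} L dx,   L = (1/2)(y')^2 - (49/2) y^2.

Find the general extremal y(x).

The Lagrangian is L = (1/2)(y')^2 - (49/2) y^2.
∂L/∂y = -49y.
∂L/∂y' = y'.
The Euler-Lagrange equation d/dx(∂L/∂y') − ∂L/∂y = 0 becomes:
    y'' + 49 y = 0
General solution: y(x) = A sin(7x) + B cos(7x), where A and B are arbitrary constants fixed by the endpoint conditions.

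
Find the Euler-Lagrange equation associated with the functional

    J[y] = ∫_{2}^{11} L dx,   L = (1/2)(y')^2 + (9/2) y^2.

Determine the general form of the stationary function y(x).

The Lagrangian is L = (1/2)(y')^2 + (9/2) y^2.
∂L/∂y = 9y.
∂L/∂y' = y'.
The Euler-Lagrange equation d/dx(∂L/∂y') − ∂L/∂y = 0 becomes:
    y'' - 9 y = 0
General solution: y(x) = A e^(3x) + B e^(-3x), where A and B are arbitrary constants fixed by the endpoint conditions.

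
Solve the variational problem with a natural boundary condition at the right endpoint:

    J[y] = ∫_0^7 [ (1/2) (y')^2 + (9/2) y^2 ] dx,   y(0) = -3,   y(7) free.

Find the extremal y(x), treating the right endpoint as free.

The Lagrangian L = (1/2) (y')^2 + (9/2) y^2 gives
    ∂L/∂y = 9 y,   ∂L/∂y' = y'.
Euler-Lagrange: y'' − 9 y = 0.
With k = 3, the general solution is
    y(x) = A cosh(3 x) + B sinh(3 x).
Fixed left endpoint y(0) = -3 ⇒ A = -3.
The right endpoint x = 7 is free, so the natural (transversality) condition is ∂L/∂y' |_{x=7} = 0, i.e. y'(7) = 0.
Compute y'(x) = A k sinh(k x) + B k cosh(k x), so
    y'(7) = A k sinh(k·7) + B k cosh(k·7) = 0
    ⇒ B = −A tanh(k·7) = 3 tanh(3·7).
Therefore the extremal is
    y(x) = −3 cosh(3 x) + 3 tanh(3·7) sinh(3 x).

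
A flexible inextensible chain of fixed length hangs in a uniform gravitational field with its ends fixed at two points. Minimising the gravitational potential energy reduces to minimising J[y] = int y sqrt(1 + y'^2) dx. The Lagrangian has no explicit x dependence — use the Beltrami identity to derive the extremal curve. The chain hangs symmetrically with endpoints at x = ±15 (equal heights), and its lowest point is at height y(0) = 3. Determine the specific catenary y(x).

The Lagrangian L(y, y') = y sqrt(1 + y'^2) has no explicit x dependence, so the Beltrami identity applies:
    L − y' ∂L/∂y' = C.
Compute ∂L/∂y' = y · y' / sqrt(1 + y'^2). Then
    L − y' ∂L/∂y'
    = y sqrt(1 + y'^2) − y · y'^2 / sqrt(1 + y'^2)
    = y (1 + y'^2 − y'^2) / sqrt(1 + y'^2)
    = y / sqrt(1 + y'^2) = C.
Squaring gives y^2 = C^2 (1 + y'^2), i.e.
    y'^2 = y^2 / C^2 − 1.
Separating variables,
    dy / sqrt(y^2 − C^2) = dx / C,
and integrating gives arccosh(y / C) = (x − a)/C, so
    y(x) = C cosh((x − a)/C),
the catenary. The constants C and a are fixed by the two endpoint conditions (and, for the hanging-chain problem, the length constraint selects C).
Now fit the given data. The endpoints x = ±15 are symmetric at equal height, so the catenary is even about its minimum: a = 0 and y(x) = C cosh(x/C). The lowest point is y(0) = C cosh(0) = C, and we are told y(0) = 3, so C = 3. Therefore
    y(x) = 3 cosh(x/3),
and at the endpoints
    y(±15) = 3 cosh(15/3).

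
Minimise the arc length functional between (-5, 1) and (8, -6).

Arc-length functional: J[y] = ∫ sqrt(1 + (y')^2) dx.
Lagrangian L = sqrt(1 + (y')^2) has no explicit y dependence, so ∂L/∂y = 0 and the Euler-Lagrange equation gives
    d/dx( y' / sqrt(1 + (y')^2) ) = 0  ⇒  y' / sqrt(1 + (y')^2) = const.
Hence y' is constant, so y(x) is affine.
Fitting the endpoints (-5, 1) and (8, -6):
    slope m = ((-6) − 1) / (8 − (-5)) = -7/13,
    intercept c = 1 − m·(-5) = -22/13.
Extremal: y(x) = (-7/13) x - 22/13.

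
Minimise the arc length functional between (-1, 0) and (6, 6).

Arc-length functional: J[y] = ∫ sqrt(1 + (y')^2) dx.
Lagrangian L = sqrt(1 + (y')^2) has no explicit y dependence, so ∂L/∂y = 0 and the Euler-Lagrange equation gives
    d/dx( y' / sqrt(1 + (y')^2) ) = 0  ⇒  y' / sqrt(1 + (y')^2) = const.
Hence y' is constant, so y(x) is affine.
Fitting the endpoints (-1, 0) and (6, 6):
    slope m = (6 − 0) / (6 − (-1)) = 6/7,
    intercept c = 0 − m·(-1) = 6/7.
Extremal: y(x) = (6/7) x + 6/7.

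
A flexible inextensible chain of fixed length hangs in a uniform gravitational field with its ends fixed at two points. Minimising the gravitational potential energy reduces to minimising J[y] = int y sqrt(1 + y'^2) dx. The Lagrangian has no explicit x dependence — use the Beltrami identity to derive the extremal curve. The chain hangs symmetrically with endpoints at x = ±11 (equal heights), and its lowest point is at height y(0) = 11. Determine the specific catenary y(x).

The Lagrangian L(y, y') = y sqrt(1 + y'^2) has no explicit x dependence, so the Beltrami identity applies:
    L − y' ∂L/∂y' = C.
Compute ∂L/∂y' = y · y' / sqrt(1 + y'^2). Then
    L − y' ∂L/∂y'
    = y sqrt(1 + y'^2) − y · y'^2 / sqrt(1 + y'^2)
    = y (1 + y'^2 − y'^2) / sqrt(1 + y'^2)
    = y / sqrt(1 + y'^2) = C.
Squaring gives y^2 = C^2 (1 + y'^2), i.e.
    y'^2 = y^2 / C^2 − 1.
Separating variables,
    dy / sqrt(y^2 − C^2) = dx / C,
and integrating gives arccosh(y / C) = (x − a)/C, so
    y(x) = C cosh((x − a)/C),
the catenary. The constants C and a are fixed by the two endpoint conditions (and, for the hanging-chain problem, the length constraint selects C).
Now fit the given data. The endpoints x = ±11 are symmetric at equal height, so the catenary is even about its minimum: a = 0 and y(x) = C cosh(x/C). The lowest point is y(0) = C cosh(0) = C, and we are told y(0) = 11, so C = 11. Therefore
    y(x) = 11 cosh(x/11),
and at the endpoints
    y(±11) = 11 cosh(11/11).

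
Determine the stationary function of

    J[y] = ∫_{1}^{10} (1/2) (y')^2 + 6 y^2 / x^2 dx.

The Lagrangian is L = (1/2) (y')^2 + 6 y^2 / x^2.
Compute ∂L/∂y = 12y/x^2, ∂L/∂y' = y'.
The Euler-Lagrange equation d/dx(∂L/∂y') − ∂L/∂y = 0 reduces to
    y'' − 12/x^2 · y = 0  (x > 0).
Its general solution is
    y(x) = A x^4 + B x^(-3),
with A, B fixed by the endpoint conditions.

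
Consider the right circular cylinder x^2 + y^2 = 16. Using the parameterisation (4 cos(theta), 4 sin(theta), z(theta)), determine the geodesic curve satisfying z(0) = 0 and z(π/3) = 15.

Parameterise the cylinder of radius R = 4 as
    r(θ) = (4 cos θ, 4 sin θ, z(θ)).
The arc-length element is
    ds = sqrt(16 + (dz/dθ)^2) dθ,
so the Lagrangian is L = sqrt(16 + z'^2).
L depends on z' only, not on z or θ, so ∂L/∂z = 0 and
    ∂L/∂z' = z' / sqrt(16 + z'^2).
The Euler-Lagrange equation gives
    d/dθ( z' / sqrt(16 + z'^2) ) = 0,
so z' is constant. Integrating once:
    z(θ) = a θ + b,
a helix on the cylinder (a straight line when the cylinder is unrolled). The constants a, b are determined by the endpoint conditions.
With endpoint conditions z(0) = 0 and z(π/3) = 15: from z(0) = b we get b = 0, and a·π/3 + 0 = 15 gives a = 45/π, so
    z(θ) = (45/π) θ.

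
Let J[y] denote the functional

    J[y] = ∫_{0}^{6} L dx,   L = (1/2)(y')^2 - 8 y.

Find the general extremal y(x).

The Lagrangian is L = (1/2)(y')^2 - 8 y.
∂L/∂y = -8.
∂L/∂y' = y'.
The Euler-Lagrange equation d/dx(∂L/∂y') − ∂L/∂y = 0 becomes:
    y'' + 8 = 0
General solution: y(x) = -4 x^2 + A x + B, where A and B are arbitrary constants fixed by the endpoint conditions.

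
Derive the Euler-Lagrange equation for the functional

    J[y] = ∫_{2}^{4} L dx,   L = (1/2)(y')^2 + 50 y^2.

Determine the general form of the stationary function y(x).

The Lagrangian is L = (1/2)(y')^2 + 50 y^2.
∂L/∂y = 100y.
∂L/∂y' = y'.
The Euler-Lagrange equation d/dx(∂L/∂y') − ∂L/∂y = 0 becomes:
    y'' - 100 y = 0
General solution: y(x) = A e^(10x) + B e^(-10x), where A and B are arbitrary constants fixed by the endpoint conditions.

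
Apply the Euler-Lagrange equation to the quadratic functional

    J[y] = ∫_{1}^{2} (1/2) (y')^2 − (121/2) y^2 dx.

The Lagrangian is L = (1/2) (y')^2 − (121/2) y^2.
Compute ∂L/∂y = -121y, ∂L/∂y' = y'.
The Euler-Lagrange equation d/dx(∂L/∂y') − ∂L/∂y = 0 reduces to
    y'' + 121 y = 0.
Its general solution is
    y(x) = A sin(11x) + B cos(11x),
with A, B fixed by the endpoint conditions.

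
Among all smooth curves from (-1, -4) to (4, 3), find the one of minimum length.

Arc-length functional: J[y] = ∫ sqrt(1 + (y')^2) dx.
Lagrangian L = sqrt(1 + (y')^2) has no explicit y dependence, so ∂L/∂y = 0 and the Euler-Lagrange equation gives
    d/dx( y' / sqrt(1 + (y')^2) ) = 0  ⇒  y' / sqrt(1 + (y')^2) = const.
Hence y' is constant, so y(x) is affine.
Fitting the endpoints (-1, -4) and (4, 3):
    slope m = (3 − (-4)) / (4 − (-1)) = 7/5,
    intercept c = (-4) − m·(-1) = -13/5.
Extremal: y(x) = (7/5) x - 13/5.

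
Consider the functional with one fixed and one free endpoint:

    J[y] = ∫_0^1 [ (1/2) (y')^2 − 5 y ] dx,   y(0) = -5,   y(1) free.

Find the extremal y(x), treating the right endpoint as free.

The Lagrangian L = (1/2) (y')^2 − 5 y gives
    ∂L/∂y = −5,   ∂L/∂y' = y'.
Euler-Lagrange: d/dx(y') − (−5) = 0, i.e. y'' + 5 = 0, so
    y(x) = −(5/2) x^2 + C1 x + C2.
Fixed left endpoint y(0) = -5 ⇒ C2 = -5.
The right endpoint x = 1 is free, so the natural (transversality) condition is ∂L/∂y' |_{x=1} = 0, i.e. y'(1) = 0.
Compute y'(x) = −5 x + C1, so y'(1) = −5 + C1 = 0 ⇒ C1 = 5.
Therefore the extremal is
    y(x) = −(5/2) x^2 + 5 x − 5.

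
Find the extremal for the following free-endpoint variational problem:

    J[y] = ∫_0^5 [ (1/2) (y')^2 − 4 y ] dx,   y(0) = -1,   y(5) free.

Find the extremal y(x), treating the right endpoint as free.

The Lagrangian L = (1/2) (y')^2 − 4 y gives
    ∂L/∂y = −4,   ∂L/∂y' = y'.
Euler-Lagrange: d/dx(y') − (−4) = 0, i.e. y'' + 4 = 0, so
    y(x) = −(4/2) x^2 + C1 x + C2.
Fixed left endpoint y(0) = -1 ⇒ C2 = -1.
The right endpoint x = 5 is free, so the natural (transversality) condition is ∂L/∂y' |_{x=5} = 0, i.e. y'(5) = 0.
Compute y'(x) = −4 x + C1, so y'(5) = −20 + C1 = 0 ⇒ C1 = 20.
Therefore the extremal is
    y(x) = −2 x^2 + 20 x − 1.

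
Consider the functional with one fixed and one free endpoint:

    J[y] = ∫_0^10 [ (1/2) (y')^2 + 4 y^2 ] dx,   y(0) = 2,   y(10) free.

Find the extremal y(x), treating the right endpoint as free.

The Lagrangian L = (1/2) (y')^2 + 4 y^2 gives
    ∂L/∂y = 8 y,   ∂L/∂y' = y'.
Euler-Lagrange: y'' − 8 y = 0.
With k = sqrt(8), the general solution is
    y(x) = A cosh(sqrt(8) x) + B sinh(sqrt(8) x).
Fixed left endpoint y(0) = 2 ⇒ A = 2.
The right endpoint x = 10 is free, so the natural (transversality) condition is ∂L/∂y' |_{x=10} = 0, i.e. y'(10) = 0.
Compute y'(x) = A k sinh(k x) + B k cosh(k x), so
    y'(10) = A k sinh(k·10) + B k cosh(k·10) = 0
    ⇒ B = −A tanh(k·10) = − 2 tanh(sqrt(8)·10).
Therefore the extremal is
    y(x) = 2 cosh(sqrt(8) x) − 2 tanh(sqrt(8)·10) sinh(sqrt(8) x).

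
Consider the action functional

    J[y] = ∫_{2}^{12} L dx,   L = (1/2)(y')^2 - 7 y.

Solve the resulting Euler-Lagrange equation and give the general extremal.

The Lagrangian is L = (1/2)(y')^2 - 7 y.
∂L/∂y = -7.
∂L/∂y' = y'.
The Euler-Lagrange equation d/dx(∂L/∂y') − ∂L/∂y = 0 becomes:
    y'' + 7 = 0
General solution: y(x) = -(7/2) x^2 + A x + B, where A and B are arbitrary constants fixed by the endpoint conditions.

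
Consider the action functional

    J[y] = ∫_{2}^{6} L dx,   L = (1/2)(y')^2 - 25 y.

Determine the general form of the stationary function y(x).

The Lagrangian is L = (1/2)(y')^2 - 25 y.
∂L/∂y = -25.
∂L/∂y' = y'.
The Euler-Lagrange equation d/dx(∂L/∂y') − ∂L/∂y = 0 becomes:
    y'' + 25 = 0
General solution: y(x) = -(25/2) x^2 + A x + B, where A and B are arbitrary constants fixed by the endpoint conditions.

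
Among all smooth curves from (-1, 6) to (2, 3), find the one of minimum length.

Arc-length functional: J[y] = ∫ sqrt(1 + (y')^2) dx.
Lagrangian L = sqrt(1 + (y')^2) has no explicit y dependence, so ∂L/∂y = 0 and the Euler-Lagrange equation gives
    d/dx( y' / sqrt(1 + (y')^2) ) = 0  ⇒  y' / sqrt(1 + (y')^2) = const.
Hence y' is constant, so y(x) is affine.
Fitting the endpoints (-1, 6) and (2, 3):
    slope m = (3 − 6) / (2 − (-1)) = -1,
    intercept c = 6 − m·(-1) = 5.
Extremal: y(x) = -x + 5.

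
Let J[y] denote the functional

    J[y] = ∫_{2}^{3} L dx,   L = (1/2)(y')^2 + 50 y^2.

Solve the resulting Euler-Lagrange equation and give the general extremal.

The Lagrangian is L = (1/2)(y')^2 + 50 y^2.
∂L/∂y = 100y.
∂L/∂y' = y'.
The Euler-Lagrange equation d/dx(∂L/∂y') − ∂L/∂y = 0 becomes:
    y'' - 100 y = 0
General solution: y(x) = A e^(10x) + B e^(-10x), where A and B are arbitrary constants fixed by the endpoint conditions.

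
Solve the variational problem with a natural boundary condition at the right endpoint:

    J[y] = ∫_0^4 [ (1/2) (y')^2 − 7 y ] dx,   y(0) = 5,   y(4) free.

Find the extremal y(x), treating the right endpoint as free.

The Lagrangian L = (1/2) (y')^2 − 7 y gives
    ∂L/∂y = −7,   ∂L/∂y' = y'.
Euler-Lagrange: d/dx(y') − (−7) = 0, i.e. y'' + 7 = 0, so
    y(x) = −(7/2) x^2 + C1 x + C2.
Fixed left endpoint y(0) = 5 ⇒ C2 = 5.
The right endpoint x = 4 is free, so the natural (transversality) condition is ∂L/∂y' |_{x=4} = 0, i.e. y'(4) = 0.
Compute y'(x) = −7 x + C1, so y'(4) = −28 + C1 = 0 ⇒ C1 = 28.
Therefore the extremal is
    y(x) = −(7/2) x^2 + 28 x + 5.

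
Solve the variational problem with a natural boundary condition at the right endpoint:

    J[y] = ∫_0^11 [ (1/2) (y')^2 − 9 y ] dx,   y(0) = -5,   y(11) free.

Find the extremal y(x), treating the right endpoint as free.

The Lagrangian L = (1/2) (y')^2 − 9 y gives
    ∂L/∂y = −9,   ∂L/∂y' = y'.
Euler-Lagrange: d/dx(y') − (−9) = 0, i.e. y'' + 9 = 0, so
    y(x) = −(9/2) x^2 + C1 x + C2.
Fixed left endpoint y(0) = -5 ⇒ C2 = -5.
The right endpoint x = 11 is free, so the natural (transversality) condition is ∂L/∂y' |_{x=11} = 0, i.e. y'(11) = 0.
Compute y'(x) = −9 x + C1, so y'(11) = −99 + C1 = 0 ⇒ C1 = 99.
Therefore the extremal is
    y(x) = −(9/2) x^2 + 99 x − 5.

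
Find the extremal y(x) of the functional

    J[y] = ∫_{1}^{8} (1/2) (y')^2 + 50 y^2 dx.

The Lagrangian is L = (1/2) (y')^2 + 50 y^2.
Compute ∂L/∂y = 100y, ∂L/∂y' = y'.
The Euler-Lagrange equation d/dx(∂L/∂y') − ∂L/∂y = 0 reduces to
    y'' − 100 y = 0.
Its general solution is
    y(x) = A e^(10x) + B e^(−10x),
with A, B fixed by the endpoint conditions.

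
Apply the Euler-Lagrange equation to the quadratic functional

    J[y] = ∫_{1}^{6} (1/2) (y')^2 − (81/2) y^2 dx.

The Lagrangian is L = (1/2) (y')^2 − (81/2) y^2.
Compute ∂L/∂y = -81y, ∂L/∂y' = y'.
The Euler-Lagrange equation d/dx(∂L/∂y') − ∂L/∂y = 0 reduces to
    y'' + 81 y = 0.
Its general solution is
    y(x) = A sin(9x) + B cos(9x),
with A, B fixed by the endpoint conditions.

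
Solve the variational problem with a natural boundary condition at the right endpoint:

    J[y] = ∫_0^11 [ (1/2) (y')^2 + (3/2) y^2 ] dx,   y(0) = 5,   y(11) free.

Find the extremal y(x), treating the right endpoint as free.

The Lagrangian L = (1/2) (y')^2 + (3/2) y^2 gives
    ∂L/∂y = 3 y,   ∂L/∂y' = y'.
Euler-Lagrange: y'' − 3 y = 0.
With k = sqrt(3), the general solution is
    y(x) = A cosh(sqrt(3) x) + B sinh(sqrt(3) x).
Fixed left endpoint y(0) = 5 ⇒ A = 5.
The right endpoint x = 11 is free, so the natural (transversality) condition is ∂L/∂y' |_{x=11} = 0, i.e. y'(11) = 0.
Compute y'(x) = A k sinh(k x) + B k cosh(k x), so
    y'(11) = A k sinh(k·11) + B k cosh(k·11) = 0
    ⇒ B = −A tanh(k·11) = − 5 tanh(sqrt(3)·11).
Therefore the extremal is
    y(x) = 5 cosh(sqrt(3) x) − 5 tanh(sqrt(3)·11) sinh(sqrt(3) x).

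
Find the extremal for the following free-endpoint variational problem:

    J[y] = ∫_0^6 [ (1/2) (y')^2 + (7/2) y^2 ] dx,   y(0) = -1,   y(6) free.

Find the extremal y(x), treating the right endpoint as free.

The Lagrangian L = (1/2) (y')^2 + (7/2) y^2 gives
    ∂L/∂y = 7 y,   ∂L/∂y' = y'.
Euler-Lagrange: y'' − 7 y = 0.
With k = sqrt(7), the general solution is
    y(x) = A cosh(sqrt(7) x) + B sinh(sqrt(7) x).
Fixed left endpoint y(0) = -1 ⇒ A = -1.
The right endpoint x = 6 is free, so the natural (transversality) condition is ∂L/∂y' |_{x=6} = 0, i.e. y'(6) = 0.
Compute y'(x) = A k sinh(k x) + B k cosh(k x), so
    y'(6) = A k sinh(k·6) + B k cosh(k·6) = 0
    ⇒ B = −A tanh(k·6) = tanh(sqrt(7)·6).
Therefore the extremal is
    y(x) = −cosh(sqrt(7) x) + tanh(sqrt(7)·6) sinh(sqrt(7) x).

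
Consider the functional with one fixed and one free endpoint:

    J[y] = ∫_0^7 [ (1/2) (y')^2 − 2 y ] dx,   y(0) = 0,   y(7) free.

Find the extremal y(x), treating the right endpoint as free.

The Lagrangian L = (1/2) (y')^2 − 2 y gives
    ∂L/∂y = −2,   ∂L/∂y' = y'.
Euler-Lagrange: d/dx(y') − (−2) = 0, i.e. y'' + 2 = 0, so
    y(x) = −(2/2) x^2 + C1 x + C2.
Fixed left endpoint y(0) = 0 ⇒ C2 = 0.
The right endpoint x = 7 is free, so the natural (transversality) condition is ∂L/∂y' |_{x=7} = 0, i.e. y'(7) = 0.
Compute y'(x) = −2 x + C1, so y'(7) = −14 + C1 = 0 ⇒ C1 = 14.
Therefore the extremal is
    y(x) = −x^2 + 14 x.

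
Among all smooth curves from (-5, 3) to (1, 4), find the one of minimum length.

Arc-length functional: J[y] = ∫ sqrt(1 + (y')^2) dx.
Lagrangian L = sqrt(1 + (y')^2) has no explicit y dependence, so ∂L/∂y = 0 and the Euler-Lagrange equation gives
    d/dx( y' / sqrt(1 + (y')^2) ) = 0  ⇒  y' / sqrt(1 + (y')^2) = const.
Hence y' is constant, so y(x) is affine.
Fitting the endpoints (-5, 3) and (1, 4):
    slope m = (4 − 3) / (1 − (-5)) = 1/6,
    intercept c = 3 − m·(-5) = 23/6.
Extremal: y(x) = (1/6) x + 23/6.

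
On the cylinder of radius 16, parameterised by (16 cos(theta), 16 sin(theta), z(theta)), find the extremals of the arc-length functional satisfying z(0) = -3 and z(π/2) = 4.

Parameterise the cylinder of radius R = 16 as
    r(θ) = (16 cos θ, 16 sin θ, z(θ)).
The arc-length element is
    ds = sqrt(256 + (dz/dθ)^2) dθ,
so the Lagrangian is L = sqrt(256 + z'^2).
L depends on z' only, not on z or θ, so ∂L/∂z = 0 and
    ∂L/∂z' = z' / sqrt(256 + z'^2).
The Euler-Lagrange equation gives
    d/dθ( z' / sqrt(256 + z'^2) ) = 0,
so z' is constant. Integrating once:
    z(θ) = a θ + b,
a helix on the cylinder (a straight line when the cylinder is unrolled). The constants a, b are determined by the endpoint conditions.
With endpoint conditions z(0) = -3 and z(π/2) = 4: from z(0) = b we get b = -3, and a·π/2 + -3 = 4 gives a = 14/π, so
    z(θ) = (14/π) θ − 3.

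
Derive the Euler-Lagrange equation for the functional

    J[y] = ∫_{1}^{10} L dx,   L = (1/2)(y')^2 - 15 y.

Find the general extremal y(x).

The Lagrangian is L = (1/2)(y')^2 - 15 y.
∂L/∂y = -15.
∂L/∂y' = y'.
The Euler-Lagrange equation d/dx(∂L/∂y') − ∂L/∂y = 0 becomes:
    y'' + 15 = 0
General solution: y(x) = -(15/2) x^2 + A x + B, where A and B are arbitrary constants fixed by the endpoint conditions.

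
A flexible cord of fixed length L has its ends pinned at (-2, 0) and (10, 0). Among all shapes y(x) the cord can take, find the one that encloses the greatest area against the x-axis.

Set up the augmented Lagrangian using a multiplier λ for the length constraint:
    F(y, y') = y − λ sqrt(1 + y'^2).
F has no explicit x dependence, so the Beltrami identity yields a first integral
    F − y' ∂F/∂y' = C.
Compute ∂F/∂y' = −λ y' / sqrt(1 + y'^2). Then
    y − λ sqrt(1 + y'^2) + λ y'^2 / sqrt(1 + y'^2) = C
    ⇒  y − λ / sqrt(1 + y'^2) = C.
Solving for y' and integrating gives
    (x − a)^2 + (y − b)^2 = λ^2,
a circular arc of radius λ. The constants a, b are determined by the endpoint conditions y(-2) = y(10) = 0, and λ is fixed implicitly by the length constraint
    ∫_{-2}^{10} sqrt(1 + y'^2) dx = L.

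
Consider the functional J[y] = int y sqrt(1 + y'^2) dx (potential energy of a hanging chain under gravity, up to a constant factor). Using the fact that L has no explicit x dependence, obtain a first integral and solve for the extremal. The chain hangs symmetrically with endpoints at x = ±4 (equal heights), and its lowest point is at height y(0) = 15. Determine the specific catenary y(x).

The Lagrangian L(y, y') = y sqrt(1 + y'^2) has no explicit x dependence, so the Beltrami identity applies:
    L − y' ∂L/∂y' = C.
Compute ∂L/∂y' = y · y' / sqrt(1 + y'^2). Then
    L − y' ∂L/∂y'
    = y sqrt(1 + y'^2) − y · y'^2 / sqrt(1 + y'^2)
    = y (1 + y'^2 − y'^2) / sqrt(1 + y'^2)
    = y / sqrt(1 + y'^2) = C.
Squaring gives y^2 = C^2 (1 + y'^2), i.e.
    y'^2 = y^2 / C^2 − 1.
Separating variables,
    dy / sqrt(y^2 − C^2) = dx / C,
and integrating gives arccosh(y / C) = (x − a)/C, so
    y(x) = C cosh((x − a)/C),
the catenary. The constants C and a are fixed by the two endpoint conditions (and, for the hanging-chain problem, the length constraint selects C).
Now fit the given data. The endpoints x = ±4 are symmetric at equal height, so the catenary is even about its minimum: a = 0 and y(x) = C cosh(x/C). The lowest point is y(0) = C cosh(0) = C, and we are told y(0) = 15, so C = 15. Therefore
    y(x) = 15 cosh(x/15),
and at the endpoints
    y(±4) = 15 cosh(4/15).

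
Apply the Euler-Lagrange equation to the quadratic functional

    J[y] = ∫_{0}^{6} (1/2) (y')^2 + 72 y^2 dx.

The Lagrangian is L = (1/2) (y')^2 + 72 y^2.
Compute ∂L/∂y = 144y, ∂L/∂y' = y'.
The Euler-Lagrange equation d/dx(∂L/∂y') − ∂L/∂y = 0 reduces to
    y'' − 144 y = 0.
Its general solution is
    y(x) = A e^(12x) + B e^(−12x),
with A, B fixed by the endpoint conditions.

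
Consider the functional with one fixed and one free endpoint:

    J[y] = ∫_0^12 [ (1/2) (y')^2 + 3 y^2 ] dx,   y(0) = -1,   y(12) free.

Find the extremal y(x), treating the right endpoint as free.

The Lagrangian L = (1/2) (y')^2 + 3 y^2 gives
    ∂L/∂y = 6 y,   ∂L/∂y' = y'.
Euler-Lagrange: y'' − 6 y = 0.
With k = sqrt(6), the general solution is
    y(x) = A cosh(sqrt(6) x) + B sinh(sqrt(6) x).
Fixed left endpoint y(0) = -1 ⇒ A = -1.
The right endpoint x = 12 is free, so the natural (transversality) condition is ∂L/∂y' |_{x=12} = 0, i.e. y'(12) = 0.
Compute y'(x) = A k sinh(k x) + B k cosh(k x), so
    y'(12) = A k sinh(k·12) + B k cosh(k·12) = 0
    ⇒ B = −A tanh(k·12) = tanh(sqrt(6)·12).
Therefore the extremal is
    y(x) = −cosh(sqrt(6) x) + tanh(sqrt(6)·12) sinh(sqrt(6) x).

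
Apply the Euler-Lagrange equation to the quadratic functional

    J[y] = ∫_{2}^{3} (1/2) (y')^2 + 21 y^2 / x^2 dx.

The Lagrangian is L = (1/2) (y')^2 + 21 y^2 / x^2.
Compute ∂L/∂y = 42y/x^2, ∂L/∂y' = y'.
The Euler-Lagrange equation d/dx(∂L/∂y') − ∂L/∂y = 0 reduces to
    y'' − 42/x^2 · y = 0  (x > 0).
Its general solution is
    y(x) = A x^7 + B x^(-6),
with A, B fixed by the endpoint conditions.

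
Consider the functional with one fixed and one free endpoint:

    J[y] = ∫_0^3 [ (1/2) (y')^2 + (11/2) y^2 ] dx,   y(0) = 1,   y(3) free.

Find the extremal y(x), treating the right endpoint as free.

The Lagrangian L = (1/2) (y')^2 + (11/2) y^2 gives
    ∂L/∂y = 11 y,   ∂L/∂y' = y'.
Euler-Lagrange: y'' − 11 y = 0.
With k = sqrt(11), the general solution is
    y(x) = A cosh(sqrt(11) x) + B sinh(sqrt(11) x).
Fixed left endpoint y(0) = 1 ⇒ A = 1.
The right endpoint x = 3 is free, so the natural (transversality) condition is ∂L/∂y' |_{x=3} = 0, i.e. y'(3) = 0.
Compute y'(x) = A k sinh(k x) + B k cosh(k x), so
    y'(3) = A k sinh(k·3) + B k cosh(k·3) = 0
    ⇒ B = −A tanh(k·3) = − tanh(sqrt(11)·3).
Therefore the extremal is
    y(x) = cosh(sqrt(11) x) − tanh(sqrt(11)·3) sinh(sqrt(11) x).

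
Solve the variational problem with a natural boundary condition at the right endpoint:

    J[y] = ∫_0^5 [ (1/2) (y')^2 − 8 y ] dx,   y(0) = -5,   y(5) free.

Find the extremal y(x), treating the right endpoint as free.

The Lagrangian L = (1/2) (y')^2 − 8 y gives
    ∂L/∂y = −8,   ∂L/∂y' = y'.
Euler-Lagrange: d/dx(y') − (−8) = 0, i.e. y'' + 8 = 0, so
    y(x) = −(8/2) x^2 + C1 x + C2.
Fixed left endpoint y(0) = -5 ⇒ C2 = -5.
The right endpoint x = 5 is free, so the natural (transversality) condition is ∂L/∂y' |_{x=5} = 0, i.e. y'(5) = 0.
Compute y'(x) = −8 x + C1, so y'(5) = −40 + C1 = 0 ⇒ C1 = 40.
Therefore the extremal is
    y(x) = −4 x^2 + 40 x − 5.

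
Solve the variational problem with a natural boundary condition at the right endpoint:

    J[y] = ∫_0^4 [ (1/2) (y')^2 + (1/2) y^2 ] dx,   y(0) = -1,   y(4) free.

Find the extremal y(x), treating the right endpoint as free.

The Lagrangian L = (1/2) (y')^2 + (1/2) y^2 gives
    ∂L/∂y = 1 y,   ∂L/∂y' = y'.
Euler-Lagrange: y'' − y = 0.
With k = 1, the general solution is
    y(x) = A cosh(x) + B sinh(x).
Fixed left endpoint y(0) = -1 ⇒ A = -1.
The right endpoint x = 4 is free, so the natural (transversality) condition is ∂L/∂y' |_{x=4} = 0, i.e. y'(4) = 0.
Compute y'(x) = A k sinh(k x) + B k cosh(k x), so
    y'(4) = A k sinh(k·4) + B k cosh(k·4) = 0
    ⇒ B = −A tanh(k·4) = tanh(1·4).
Therefore the extremal is
    y(x) = −cosh(1 x) + tanh(1·4) sinh(1 x).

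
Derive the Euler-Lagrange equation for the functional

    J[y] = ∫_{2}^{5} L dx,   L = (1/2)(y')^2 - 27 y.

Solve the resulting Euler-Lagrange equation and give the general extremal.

The Lagrangian is L = (1/2)(y')^2 - 27 y.
∂L/∂y = -27.
∂L/∂y' = y'.
The Euler-Lagrange equation d/dx(∂L/∂y') − ∂L/∂y = 0 becomes:
    y'' + 27 = 0
General solution: y(x) = -(27/2) x^2 + A x + B, where A and B are arbitrary constants fixed by the endpoint conditions.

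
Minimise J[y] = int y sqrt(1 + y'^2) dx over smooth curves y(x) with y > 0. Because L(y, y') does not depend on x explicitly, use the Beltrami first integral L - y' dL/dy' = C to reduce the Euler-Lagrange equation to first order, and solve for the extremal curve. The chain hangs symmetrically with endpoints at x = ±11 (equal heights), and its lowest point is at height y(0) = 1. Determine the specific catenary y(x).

The Lagrangian L(y, y') = y sqrt(1 + y'^2) has no explicit x dependence, so the Beltrami identity applies:
    L − y' ∂L/∂y' = C.
Compute ∂L/∂y' = y · y' / sqrt(1 + y'^2). Then
    L − y' ∂L/∂y'
    = y sqrt(1 + y'^2) − y · y'^2 / sqrt(1 + y'^2)
    = y (1 + y'^2 − y'^2) / sqrt(1 + y'^2)
    = y / sqrt(1 + y'^2) = C.
Squaring gives y^2 = C^2 (1 + y'^2), i.e.
    y'^2 = y^2 / C^2 − 1.
Separating variables,
    dy / sqrt(y^2 − C^2) = dx / C,
and integrating gives arccosh(y / C) = (x − a)/C, so
    y(x) = C cosh((x − a)/C),
the catenary. The constants C and a are fixed by the two endpoint conditions (and, for the hanging-chain problem, the length constraint selects C).
Now fit the given data. The endpoints x = ±11 are symmetric at equal height, so the catenary is even about its minimum: a = 0 and y(x) = C cosh(x/C). The lowest point is y(0) = C cosh(0) = C, and we are told y(0) = 1, so C = 1. Therefore
    y(x) = cosh(x),
and at the endpoints
    y(±11) = cosh(11).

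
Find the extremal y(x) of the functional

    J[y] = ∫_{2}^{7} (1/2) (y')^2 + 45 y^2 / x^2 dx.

The Lagrangian is L = (1/2) (y')^2 + 45 y^2 / x^2.
Compute ∂L/∂y = 90y/x^2, ∂L/∂y' = y'.
The Euler-Lagrange equation d/dx(∂L/∂y') − ∂L/∂y = 0 reduces to
    y'' − 90/x^2 · y = 0  (x > 0).
Its general solution is
    y(x) = A x^10 + B x^(-9),
with A, B fixed by the endpoint conditions.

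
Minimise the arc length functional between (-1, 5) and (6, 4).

Arc-length functional: J[y] = ∫ sqrt(1 + (y')^2) dx.
Lagrangian L = sqrt(1 + (y')^2) has no explicit y dependence, so ∂L/∂y = 0 and the Euler-Lagrange equation gives
    d/dx( y' / sqrt(1 + (y')^2) ) = 0  ⇒  y' / sqrt(1 + (y')^2) = const.
Hence y' is constant, so y(x) is affine.
Fitting the endpoints (-1, 5) and (6, 4):
    slope m = (4 − 5) / (6 − (-1)) = -1/7,
    intercept c = 5 − m·(-1) = 34/7.
Extremal: y(x) = (-1/7) x + 34/7.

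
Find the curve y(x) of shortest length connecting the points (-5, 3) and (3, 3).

Arc-length functional: J[y] = ∫ sqrt(1 + (y')^2) dx.
Lagrangian L = sqrt(1 + (y')^2) has no explicit y dependence, so ∂L/∂y = 0 and the Euler-Lagrange equation gives
    d/dx( y' / sqrt(1 + (y')^2) ) = 0  ⇒  y' / sqrt(1 + (y')^2) = const.
Hence y' is constant, so y(x) is affine.
Fitting the endpoints (-5, 3) and (3, 3):
    slope m = (3 − 3) / (3 − (-5)) = 0,
    intercept c = 3 − m·(-5) = 3.
Extremal: y(x) = 3.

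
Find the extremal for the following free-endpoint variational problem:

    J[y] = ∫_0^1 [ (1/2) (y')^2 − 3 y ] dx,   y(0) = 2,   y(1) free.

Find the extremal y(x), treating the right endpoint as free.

The Lagrangian L = (1/2) (y')^2 − 3 y gives
    ∂L/∂y = −3,   ∂L/∂y' = y'.
Euler-Lagrange: d/dx(y') − (−3) = 0, i.e. y'' + 3 = 0, so
    y(x) = −(3/2) x^2 + C1 x + C2.
Fixed left endpoint y(0) = 2 ⇒ C2 = 2.
The right endpoint x = 1 is free, so the natural (transversality) condition is ∂L/∂y' |_{x=1} = 0, i.e. y'(1) = 0.
Compute y'(x) = −3 x + C1, so y'(1) = −3 + C1 = 0 ⇒ C1 = 3.
Therefore the extremal is
    y(x) = −(3/2) x^2 + 3 x + 2.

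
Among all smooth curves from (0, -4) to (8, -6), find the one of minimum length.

Arc-length functional: J[y] = ∫ sqrt(1 + (y')^2) dx.
Lagrangian L = sqrt(1 + (y')^2) has no explicit y dependence, so ∂L/∂y = 0 and the Euler-Lagrange equation gives
    d/dx( y' / sqrt(1 + (y')^2) ) = 0  ⇒  y' / sqrt(1 + (y')^2) = const.
Hence y' is constant, so y(x) is affine.
Fitting the endpoints (0, -4) and (8, -6):
    slope m = ((-6) − (-4)) / (8 − 0) = -1/4,
    intercept c = (-4) − m·0 = -4.
Extremal: y(x) = (-1/4) x - 4.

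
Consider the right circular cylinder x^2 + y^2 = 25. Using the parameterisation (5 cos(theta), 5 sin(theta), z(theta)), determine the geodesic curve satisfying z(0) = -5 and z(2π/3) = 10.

Parameterise the cylinder of radius R = 5 as
    r(θ) = (5 cos θ, 5 sin θ, z(θ)).
The arc-length element is
    ds = sqrt(25 + (dz/dθ)^2) dθ,
so the Lagrangian is L = sqrt(25 + z'^2).
L depends on z' only, not on z or θ, so ∂L/∂z = 0 and
    ∂L/∂z' = z' / sqrt(25 + z'^2).
The Euler-Lagrange equation gives
    d/dθ( z' / sqrt(25 + z'^2) ) = 0,
so z' is constant. Integrating once:
    z(θ) = a θ + b,
a helix on the cylinder (a straight line when the cylinder is unrolled). The constants a, b are determined by the endpoint conditions.
With endpoint conditions z(0) = -5 and z(2π/3) = 10: from z(0) = b we get b = -5, and a·2π/3 + -5 = 10 gives a = 45/(2π), so
    z(θ) = (45/(2π)) θ − 5.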